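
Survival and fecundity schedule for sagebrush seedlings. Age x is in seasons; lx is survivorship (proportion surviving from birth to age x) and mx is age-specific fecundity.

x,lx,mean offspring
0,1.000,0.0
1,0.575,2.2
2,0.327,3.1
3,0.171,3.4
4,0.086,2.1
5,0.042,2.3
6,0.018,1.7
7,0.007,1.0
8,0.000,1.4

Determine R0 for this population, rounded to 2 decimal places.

3.17

lx·mx by age: 0, 1.265, 1.0137, 0.5814, 0.1806, 0.0966, 0.0306, 0.007, 0
R0 = Σ lx·mx = 3.1749 → 3.17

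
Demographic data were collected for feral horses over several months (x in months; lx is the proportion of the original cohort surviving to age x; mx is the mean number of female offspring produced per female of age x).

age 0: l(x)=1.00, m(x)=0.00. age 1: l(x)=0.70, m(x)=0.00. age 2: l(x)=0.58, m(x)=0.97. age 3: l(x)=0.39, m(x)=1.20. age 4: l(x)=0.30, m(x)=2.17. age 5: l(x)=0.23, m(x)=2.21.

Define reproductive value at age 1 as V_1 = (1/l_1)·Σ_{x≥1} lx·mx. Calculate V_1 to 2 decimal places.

lx·mx for x ≥ 1: 0, 0.5626, 0.468, 0.651, 0.5083 → sum = 2.1899
V_1 = 2.1899 / l_1 = 2.1899 / 0.7 = 3.128429… → 3.13

3.13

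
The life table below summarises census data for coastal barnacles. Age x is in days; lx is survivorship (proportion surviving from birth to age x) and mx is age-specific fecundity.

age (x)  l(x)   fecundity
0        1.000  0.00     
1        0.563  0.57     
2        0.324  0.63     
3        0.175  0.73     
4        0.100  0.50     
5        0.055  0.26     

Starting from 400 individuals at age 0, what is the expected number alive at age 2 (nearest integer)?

Expected survivors = N0 · l_2 = 400 × 0.324 = 129.6 → 130

130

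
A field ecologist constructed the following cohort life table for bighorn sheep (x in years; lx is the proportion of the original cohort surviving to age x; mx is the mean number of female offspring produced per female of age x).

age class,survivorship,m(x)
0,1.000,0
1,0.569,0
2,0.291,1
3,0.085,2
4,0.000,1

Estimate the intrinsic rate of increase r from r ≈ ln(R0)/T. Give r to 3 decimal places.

R0 = Σ lx·mx = 0 + 0 + 0.291 + 0.17 + 0 = 0.461
Σ x·lx·mx = 1.092; T = 1.092/0.461 = 2.36876…
r ≈ ln(R0)/T = ln(0.461)/2.36876… = -0.3269… → -0.327

-0.327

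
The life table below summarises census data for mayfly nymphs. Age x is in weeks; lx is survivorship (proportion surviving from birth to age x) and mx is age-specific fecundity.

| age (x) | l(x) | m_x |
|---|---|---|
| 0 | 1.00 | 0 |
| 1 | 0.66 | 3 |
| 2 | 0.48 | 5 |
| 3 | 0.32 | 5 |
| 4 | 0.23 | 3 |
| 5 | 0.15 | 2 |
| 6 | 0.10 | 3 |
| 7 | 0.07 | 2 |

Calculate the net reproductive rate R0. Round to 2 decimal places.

7.41

lx·mx by age: 0, 1.98, 2.4, 1.6, 0.69, 0.3, 0.3, 0.14
R0 = Σ lx·mx = 7.41 → 7.41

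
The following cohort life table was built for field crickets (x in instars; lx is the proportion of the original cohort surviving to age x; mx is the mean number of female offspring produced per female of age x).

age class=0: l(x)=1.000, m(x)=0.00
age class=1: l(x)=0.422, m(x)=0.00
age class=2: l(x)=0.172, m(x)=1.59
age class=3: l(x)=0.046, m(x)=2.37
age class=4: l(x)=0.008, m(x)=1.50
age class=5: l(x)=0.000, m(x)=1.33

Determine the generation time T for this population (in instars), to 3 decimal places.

lx·mx: 0, 0, 0.27348, 0.10902, 0.012, 0 → R0 = 0.3945
x·lx·mx: 0, 0, 0.54696, 0.32706, 0.048, 0 → Σ = 0.92202
T = 0.92202 / 0.3945 = 2.337186… → 2.337

2.337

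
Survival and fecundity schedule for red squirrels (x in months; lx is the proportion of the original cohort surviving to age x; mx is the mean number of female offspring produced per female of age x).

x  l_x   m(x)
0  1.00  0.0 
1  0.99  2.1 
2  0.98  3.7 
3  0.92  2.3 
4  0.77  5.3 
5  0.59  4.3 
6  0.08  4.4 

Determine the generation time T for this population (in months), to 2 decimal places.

lx·mx: 0, 2.079, 3.626, 2.116, 4.081, 2.537, 0.352 → R0 = 14.791
x·lx·mx: 0, 2.079, 7.252, 6.348, 16.324, 12.685, 2.112 → Σ = 46.8
T = 46.8 / 14.791 = 3.164086… → 3.16

3.16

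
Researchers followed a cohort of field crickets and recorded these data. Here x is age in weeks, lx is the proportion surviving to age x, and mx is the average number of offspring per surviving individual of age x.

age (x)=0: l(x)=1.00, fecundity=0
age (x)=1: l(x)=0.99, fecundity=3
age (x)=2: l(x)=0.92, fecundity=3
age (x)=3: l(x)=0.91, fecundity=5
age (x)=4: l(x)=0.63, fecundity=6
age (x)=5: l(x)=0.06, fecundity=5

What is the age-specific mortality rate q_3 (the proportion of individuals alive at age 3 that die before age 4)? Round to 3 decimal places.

0.308

q_3 = (l_3 − l_4) / l_3 = (0.91 − 0.63) / 0.91
     = 0.28 / 0.91 = 0.307692… → 0.308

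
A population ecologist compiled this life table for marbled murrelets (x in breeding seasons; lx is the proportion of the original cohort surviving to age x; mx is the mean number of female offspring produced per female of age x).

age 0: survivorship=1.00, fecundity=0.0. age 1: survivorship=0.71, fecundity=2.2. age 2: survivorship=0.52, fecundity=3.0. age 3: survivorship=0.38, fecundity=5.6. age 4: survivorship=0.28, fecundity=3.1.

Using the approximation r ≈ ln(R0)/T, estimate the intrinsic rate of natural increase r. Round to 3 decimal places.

0.762

R0 = Σ lx·mx = 0 + 1.562 + 1.56 + 2.128 + 0.868 = 6.118
Σ x·lx·mx = 14.538; T = 14.538/6.118 = 2.37627…
r ≈ ln(R0)/T = ln(6.118)/2.37627… = 0.76222… → 0.762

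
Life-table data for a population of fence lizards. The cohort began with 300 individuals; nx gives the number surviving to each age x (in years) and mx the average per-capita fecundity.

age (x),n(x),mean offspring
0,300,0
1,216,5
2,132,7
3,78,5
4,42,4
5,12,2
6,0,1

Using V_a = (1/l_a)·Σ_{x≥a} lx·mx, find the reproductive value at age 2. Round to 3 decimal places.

lx = nx/n0 = nx/300: 1, 0.72, 0.44, 0.26, 0.14, 0.04, 0
lx·mx for x ≥ 2: 3.08, 1.3, 0.56, 0.08, 0 → sum = 5.02
V_2 = 5.02 / l_2 = 5.02 / 0.44 = 11.409091… → 11.409

11.409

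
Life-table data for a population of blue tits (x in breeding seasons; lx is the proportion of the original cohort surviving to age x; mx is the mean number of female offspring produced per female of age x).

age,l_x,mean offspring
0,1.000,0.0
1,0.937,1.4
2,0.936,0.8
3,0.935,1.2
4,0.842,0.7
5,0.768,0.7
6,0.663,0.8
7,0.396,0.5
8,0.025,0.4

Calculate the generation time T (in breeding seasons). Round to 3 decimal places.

3.144

lx·mx: 0, 1.3118, 0.7488, 1.122, 0.5894, 0.5376, 0.5304, 0.198, 0.01 → R0 = 5.048
x·lx·mx: 0, 1.3118, 1.4976, 3.366, 2.3576, 2.688, 3.1824, 1.386, 0.08 → Σ = 15.8694
T = 15.8694 / 5.048 = 3.1437… → 3.144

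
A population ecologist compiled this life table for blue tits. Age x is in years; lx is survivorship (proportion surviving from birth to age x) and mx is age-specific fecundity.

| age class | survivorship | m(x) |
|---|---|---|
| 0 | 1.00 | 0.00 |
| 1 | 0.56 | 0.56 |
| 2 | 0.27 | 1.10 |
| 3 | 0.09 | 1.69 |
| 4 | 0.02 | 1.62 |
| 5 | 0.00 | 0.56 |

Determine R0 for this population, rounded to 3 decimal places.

0.795

lx·mx by age: 0, 0.3136, 0.297, 0.1521, 0.0324, 0
R0 = Σ lx·mx = 0.7951 → 0.795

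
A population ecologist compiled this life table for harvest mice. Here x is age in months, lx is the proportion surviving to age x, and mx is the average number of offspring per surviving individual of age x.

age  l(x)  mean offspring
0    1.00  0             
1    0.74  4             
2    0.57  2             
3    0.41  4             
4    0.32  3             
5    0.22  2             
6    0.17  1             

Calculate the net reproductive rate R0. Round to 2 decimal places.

lx·mx by age: 0, 2.96, 1.14, 1.64, 0.96, 0.44, 0.17
R0 = Σ lx·mx = 7.31 → 7.31

7.31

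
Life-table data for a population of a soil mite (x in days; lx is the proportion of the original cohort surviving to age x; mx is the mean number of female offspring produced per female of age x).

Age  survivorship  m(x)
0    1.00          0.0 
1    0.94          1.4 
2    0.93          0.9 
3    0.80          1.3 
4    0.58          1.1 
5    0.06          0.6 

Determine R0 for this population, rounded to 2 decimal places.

3.87

lx·mx by age: 0, 1.316, 0.837, 1.04, 0.638, 0.036
R0 = Σ lx·mx = 3.867 → 3.87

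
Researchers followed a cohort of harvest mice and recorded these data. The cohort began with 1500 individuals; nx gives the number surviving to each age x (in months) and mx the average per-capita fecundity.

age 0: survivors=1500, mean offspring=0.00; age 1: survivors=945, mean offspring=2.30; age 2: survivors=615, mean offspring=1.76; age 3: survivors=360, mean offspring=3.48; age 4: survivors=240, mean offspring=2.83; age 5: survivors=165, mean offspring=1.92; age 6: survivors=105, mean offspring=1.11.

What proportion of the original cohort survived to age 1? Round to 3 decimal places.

l_1 = n_1/n_0 = 945/1500 = 0.63 → 0.630

0.630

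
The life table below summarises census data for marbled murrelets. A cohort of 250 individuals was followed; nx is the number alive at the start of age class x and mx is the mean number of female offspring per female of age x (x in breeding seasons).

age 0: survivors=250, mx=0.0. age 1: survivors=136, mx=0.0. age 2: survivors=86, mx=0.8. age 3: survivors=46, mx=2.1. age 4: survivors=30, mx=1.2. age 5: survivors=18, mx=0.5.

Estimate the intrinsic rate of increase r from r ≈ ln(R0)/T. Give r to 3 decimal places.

-0.059

lx = nx/n0 = nx/250: 1, 0.544, 0.344, 0.184, 0.12, 0.072
R0 = Σ lx·mx = 0 + 0 + 0.2752 + 0.3864 + 0.144 + 0.036 = 0.8416
Σ x·lx·mx = 2.4656; T = 2.4656/0.8416 = 2.92966…
r ≈ ln(R0)/T = ln(0.8416)/2.92966… = -0.05886… → -0.059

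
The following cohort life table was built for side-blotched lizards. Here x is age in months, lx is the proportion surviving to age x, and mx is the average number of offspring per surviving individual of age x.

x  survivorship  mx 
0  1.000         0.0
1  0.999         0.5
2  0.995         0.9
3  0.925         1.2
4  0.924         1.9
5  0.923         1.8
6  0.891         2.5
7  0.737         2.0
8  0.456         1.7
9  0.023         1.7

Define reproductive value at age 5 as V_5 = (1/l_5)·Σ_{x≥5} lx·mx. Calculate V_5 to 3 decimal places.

6.693

lx·mx for x ≥ 5: 1.6614, 2.2275, 1.474, 0.7752, 0.0391 → sum = 6.1772
V_5 = 6.1772 / l_5 = 6.1772 / 0.923 = 6.692524… → 6.693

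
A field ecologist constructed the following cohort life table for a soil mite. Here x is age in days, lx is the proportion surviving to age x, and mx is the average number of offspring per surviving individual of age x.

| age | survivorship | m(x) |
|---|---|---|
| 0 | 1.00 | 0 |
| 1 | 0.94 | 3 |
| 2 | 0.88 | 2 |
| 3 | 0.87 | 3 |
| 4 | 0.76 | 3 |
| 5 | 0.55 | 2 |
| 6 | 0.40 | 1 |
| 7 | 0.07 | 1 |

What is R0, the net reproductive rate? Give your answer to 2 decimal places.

lx·mx by age: 0, 2.82, 1.76, 2.61, 2.28, 1.1, 0.4, 0.07
R0 = Σ lx·mx = 11.04 → 11.04

11.04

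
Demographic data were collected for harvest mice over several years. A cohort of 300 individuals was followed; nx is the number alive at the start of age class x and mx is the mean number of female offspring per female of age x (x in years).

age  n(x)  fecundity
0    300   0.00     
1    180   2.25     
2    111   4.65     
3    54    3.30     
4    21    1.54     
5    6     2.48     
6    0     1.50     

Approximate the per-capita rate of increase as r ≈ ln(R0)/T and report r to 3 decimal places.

lx = nx/n0 = nx/300: 1, 0.6, 0.37, 0.18, 0.07, 0.02, 0
R0 = Σ lx·mx = 0 + 1.35 + 1.7205 + 0.594 + 0.1078 + 0.0496 + 0 = 3.8219
Σ x·lx·mx = 7.2522; T = 7.2522/3.8219 = 1.89754…
r ≈ ln(R0)/T = ln(3.8219)/1.89754… = 0.70657… → 0.707

0.707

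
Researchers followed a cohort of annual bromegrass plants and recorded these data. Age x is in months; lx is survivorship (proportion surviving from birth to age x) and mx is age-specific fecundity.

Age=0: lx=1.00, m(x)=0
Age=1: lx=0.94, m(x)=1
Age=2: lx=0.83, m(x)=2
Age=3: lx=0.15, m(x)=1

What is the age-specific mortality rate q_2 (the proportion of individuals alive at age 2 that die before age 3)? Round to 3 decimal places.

q_2 = (l_2 − l_3) / l_2 = (0.83 − 0.15) / 0.83
     = 0.68 / 0.83 = 0.819277… → 0.819

0.819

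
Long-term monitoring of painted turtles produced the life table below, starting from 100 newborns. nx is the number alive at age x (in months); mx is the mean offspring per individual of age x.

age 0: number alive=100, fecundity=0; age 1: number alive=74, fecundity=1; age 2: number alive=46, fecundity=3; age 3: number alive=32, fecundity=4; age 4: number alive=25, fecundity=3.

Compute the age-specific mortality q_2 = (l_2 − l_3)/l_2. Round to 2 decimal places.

0.30

lx = nx/n0 = nx/100: 1, 0.74, 0.46, 0.32, 0.25
q_2 = (l_2 − l_3) / l_2 = (0.46 − 0.32) / 0.46
     = 0.14 / 0.46 = 0.304348… → 0.30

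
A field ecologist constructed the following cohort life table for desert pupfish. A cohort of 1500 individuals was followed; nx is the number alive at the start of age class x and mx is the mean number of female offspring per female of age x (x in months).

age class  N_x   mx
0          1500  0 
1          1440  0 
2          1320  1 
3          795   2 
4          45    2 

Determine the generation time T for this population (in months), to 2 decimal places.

lx = nx/n0 = nx/1500: 1, 0.96, 0.88, 0.53, 0.03
lx·mx: 0, 0, 0.88, 1.06, 0.06 → R0 = 2
x·lx·mx: 0, 0, 1.76, 3.18, 0.24 → Σ = 5.18
T = 5.18 / 2 = 2.59 → 2.59

2.59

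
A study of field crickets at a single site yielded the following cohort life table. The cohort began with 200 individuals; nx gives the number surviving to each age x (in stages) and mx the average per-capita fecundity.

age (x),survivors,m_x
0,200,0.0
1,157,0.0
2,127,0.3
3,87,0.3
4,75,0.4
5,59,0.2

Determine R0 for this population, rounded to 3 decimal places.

lx = nx/n0 = nx/200: 1, 0.785, 0.635, 0.435, 0.375, 0.295
lx·mx by age: 0, 0, 0.1905, 0.1305, 0.15, 0.059
R0 = Σ lx·mx = 0.53 → 0.530

0.530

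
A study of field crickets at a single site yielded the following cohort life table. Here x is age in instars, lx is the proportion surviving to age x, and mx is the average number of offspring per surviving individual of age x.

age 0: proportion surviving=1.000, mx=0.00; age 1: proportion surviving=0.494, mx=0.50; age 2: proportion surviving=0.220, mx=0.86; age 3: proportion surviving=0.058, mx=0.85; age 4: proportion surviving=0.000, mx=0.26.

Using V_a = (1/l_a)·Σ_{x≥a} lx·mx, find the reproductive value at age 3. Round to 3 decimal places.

0.850

lx·mx for x ≥ 3: 0.0493, 0 → sum = 0.0493
V_3 = 0.0493 / l_3 = 0.0493 / 0.058 = 0.85 → 0.850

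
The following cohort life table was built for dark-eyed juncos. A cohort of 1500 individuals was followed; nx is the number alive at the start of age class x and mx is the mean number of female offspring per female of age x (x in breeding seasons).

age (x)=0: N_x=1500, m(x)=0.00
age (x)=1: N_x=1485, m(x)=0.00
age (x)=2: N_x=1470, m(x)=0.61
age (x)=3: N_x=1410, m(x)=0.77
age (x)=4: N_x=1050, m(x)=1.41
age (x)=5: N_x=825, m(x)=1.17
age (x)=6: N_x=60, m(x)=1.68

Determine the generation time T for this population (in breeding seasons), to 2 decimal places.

lx = nx/n0 = nx/1500: 1, 0.99, 0.98, 0.94, 0.7, 0.55, 0.04
lx·mx: 0, 0, 0.5978, 0.7238, 0.987, 0.6435, 0.0672 → R0 = 3.0193
x·lx·mx: 0, 0, 1.1956, 2.1714, 3.948, 3.2175, 0.4032 → Σ = 10.9357
T = 10.9357 / 3.0193 = 3.621932… → 3.62

3.62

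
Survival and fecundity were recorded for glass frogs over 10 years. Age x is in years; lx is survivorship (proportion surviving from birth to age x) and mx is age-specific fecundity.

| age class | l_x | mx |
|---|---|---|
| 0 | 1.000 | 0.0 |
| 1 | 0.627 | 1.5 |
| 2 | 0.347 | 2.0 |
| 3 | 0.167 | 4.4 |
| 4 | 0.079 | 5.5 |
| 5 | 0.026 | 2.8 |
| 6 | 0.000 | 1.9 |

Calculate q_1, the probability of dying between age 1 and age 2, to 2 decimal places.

q_1 = (l_1 − l_2) / l_1 = (0.627 − 0.347) / 0.627
     = 0.28 / 0.627 = 0.446571… → 0.45

0.45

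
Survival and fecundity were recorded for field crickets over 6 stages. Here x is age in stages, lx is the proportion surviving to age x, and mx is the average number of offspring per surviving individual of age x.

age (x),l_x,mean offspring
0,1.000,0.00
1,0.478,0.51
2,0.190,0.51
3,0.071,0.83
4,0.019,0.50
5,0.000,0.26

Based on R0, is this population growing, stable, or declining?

declining

R0 = Σ lx·mx = 0 + 0.24378 + 0.0969 + 0.05893 + 0.0095 + 0 = 0.40911
R0 < 1, so the population is declining.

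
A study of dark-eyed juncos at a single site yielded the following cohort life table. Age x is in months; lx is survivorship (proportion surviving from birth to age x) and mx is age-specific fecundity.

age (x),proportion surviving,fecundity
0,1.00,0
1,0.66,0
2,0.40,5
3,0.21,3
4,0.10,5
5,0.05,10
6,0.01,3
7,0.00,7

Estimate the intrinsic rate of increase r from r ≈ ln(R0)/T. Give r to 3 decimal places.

R0 = Σ lx·mx = 0 + 0 + 2 + 0.63 + 0.5 + 0.5 + 0.03 + 0 = 3.66
Σ x·lx·mx = 10.57; T = 10.57/3.66 = 2.88798…
r ≈ ln(R0)/T = ln(3.66)/2.88798… = 0.44926… → 0.449

0.449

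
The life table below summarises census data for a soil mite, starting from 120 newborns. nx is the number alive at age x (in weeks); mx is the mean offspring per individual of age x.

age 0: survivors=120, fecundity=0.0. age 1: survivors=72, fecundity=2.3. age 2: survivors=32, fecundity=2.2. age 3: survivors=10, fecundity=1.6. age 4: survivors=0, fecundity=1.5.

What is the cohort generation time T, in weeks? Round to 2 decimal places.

1.41

lx = nx/n0 = nx/120: 1, 0.6, 0.26667…, 0.08333…, 0
lx·mx: 0, 1.38, 0.586667…, 0.133333…, 0 → R0 = 2.1…
x·lx·mx: 0, 1.38, 1.173333…, 0.4…, 0 → Σ = 2.953333…
T = 2.953333… / 2.1… = 1.406349… → 1.41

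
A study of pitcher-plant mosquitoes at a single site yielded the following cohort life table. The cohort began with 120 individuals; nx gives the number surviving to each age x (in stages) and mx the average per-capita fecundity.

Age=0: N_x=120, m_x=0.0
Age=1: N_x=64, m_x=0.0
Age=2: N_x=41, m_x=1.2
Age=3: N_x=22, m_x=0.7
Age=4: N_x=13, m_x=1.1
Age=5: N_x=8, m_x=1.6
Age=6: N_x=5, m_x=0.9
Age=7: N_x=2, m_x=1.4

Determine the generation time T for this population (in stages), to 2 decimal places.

3.16

lx = nx/n0 = nx/120: 1, 0.53333…, 0.34167…, 0.18333…, 0.10833…, 0.06667…, 0.04167…, 0.01667…
lx·mx: 0, 0, 0.41…, 0.128333…, 0.119167…, 0.106667…, 0.0375…, 0.023333… → R0 = 0.825…
x·lx·mx: 0, 0, 0.82…, 0.385…, 0.476667…, 0.533333…, 0.225…, 0.163333… → Σ = 2.603333…
T = 2.603333… / 0.825… = 3.155556… → 3.16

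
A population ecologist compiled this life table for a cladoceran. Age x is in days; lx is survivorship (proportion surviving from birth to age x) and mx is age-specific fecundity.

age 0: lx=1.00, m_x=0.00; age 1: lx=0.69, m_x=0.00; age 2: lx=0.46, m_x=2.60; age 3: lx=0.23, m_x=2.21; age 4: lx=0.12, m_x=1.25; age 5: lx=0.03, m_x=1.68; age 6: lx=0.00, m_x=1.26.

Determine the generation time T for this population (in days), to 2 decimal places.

lx·mx: 0, 0, 1.196, 0.5083, 0.15, 0.0504, 0 → R0 = 1.9047
x·lx·mx: 0, 0, 2.392, 1.5249, 0.6, 0.252, 0 → Σ = 4.7689
T = 4.7689 / 1.9047 = 2.503754… → 2.50

2.50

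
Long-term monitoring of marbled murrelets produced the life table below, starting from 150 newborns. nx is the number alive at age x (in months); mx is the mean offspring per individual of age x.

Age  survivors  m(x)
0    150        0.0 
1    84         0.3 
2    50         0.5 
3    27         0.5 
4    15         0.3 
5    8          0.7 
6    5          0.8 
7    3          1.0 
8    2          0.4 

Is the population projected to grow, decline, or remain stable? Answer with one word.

lx = nx/n0 = nx/150: 1, 0.56, 0.33333…, 0.18, 0.1, 0.05333…, 0.03333…, 0.02, 0.01333…
R0 = Σ lx·mx = 0 + 0.168 + 0.166667… + 0.09 + 0.03 + 0.037333… + 0.026667… + 0.02 + 0.005333… = 0.544…
R0 < 1, so the population is declining.

declining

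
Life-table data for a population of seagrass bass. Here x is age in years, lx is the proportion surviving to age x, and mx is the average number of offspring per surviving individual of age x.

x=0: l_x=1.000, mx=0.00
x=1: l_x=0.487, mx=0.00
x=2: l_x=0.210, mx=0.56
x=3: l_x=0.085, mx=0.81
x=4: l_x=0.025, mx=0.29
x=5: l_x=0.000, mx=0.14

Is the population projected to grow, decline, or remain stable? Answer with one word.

declining

R0 = Σ lx·mx = 0 + 0 + 0.1176 + 0.06885 + 0.00725 + 0 = 0.1937
R0 < 1, so the population is declining.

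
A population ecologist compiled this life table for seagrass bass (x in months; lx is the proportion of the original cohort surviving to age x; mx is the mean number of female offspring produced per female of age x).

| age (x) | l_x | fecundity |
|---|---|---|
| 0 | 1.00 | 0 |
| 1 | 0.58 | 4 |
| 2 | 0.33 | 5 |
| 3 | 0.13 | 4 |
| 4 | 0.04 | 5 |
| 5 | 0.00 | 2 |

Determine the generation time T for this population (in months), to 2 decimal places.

lx·mx: 0, 2.32, 1.65, 0.52, 0.2, 0 → R0 = 4.69
x·lx·mx: 0, 2.32, 3.3, 1.56, 0.8, 0 → Σ = 7.98
T = 7.98 / 4.69 = 1.701493… → 1.70

1.70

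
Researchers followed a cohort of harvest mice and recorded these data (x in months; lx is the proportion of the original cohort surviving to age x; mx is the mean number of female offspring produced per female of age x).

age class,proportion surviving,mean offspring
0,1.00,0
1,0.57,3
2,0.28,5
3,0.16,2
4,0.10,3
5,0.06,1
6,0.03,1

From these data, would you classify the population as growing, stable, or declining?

R0 = Σ lx·mx = 0 + 1.71 + 1.4 + 0.32 + 0.3 + 0.06 + 0.03 = 3.82
R0 > 1, so the population is growing.

growing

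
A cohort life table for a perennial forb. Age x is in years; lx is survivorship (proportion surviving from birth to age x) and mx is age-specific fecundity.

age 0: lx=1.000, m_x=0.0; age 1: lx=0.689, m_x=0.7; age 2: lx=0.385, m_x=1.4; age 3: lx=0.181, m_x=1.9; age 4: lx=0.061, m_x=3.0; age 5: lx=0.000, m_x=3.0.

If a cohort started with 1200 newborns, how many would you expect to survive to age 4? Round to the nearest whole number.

73

Expected survivors = N0 · l_4 = 1200 × 0.061 = 73.2 → 73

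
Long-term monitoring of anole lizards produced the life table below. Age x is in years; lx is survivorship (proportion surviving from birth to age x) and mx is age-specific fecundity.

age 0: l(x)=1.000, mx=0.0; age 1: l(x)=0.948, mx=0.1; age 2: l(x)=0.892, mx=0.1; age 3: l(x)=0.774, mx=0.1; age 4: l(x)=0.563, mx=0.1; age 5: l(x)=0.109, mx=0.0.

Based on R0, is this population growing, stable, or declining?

R0 = Σ lx·mx = 0 + 0.0948 + 0.0892 + 0.0774 + 0.0563 + 0 = 0.3177
R0 < 1, so the population is declining.

declining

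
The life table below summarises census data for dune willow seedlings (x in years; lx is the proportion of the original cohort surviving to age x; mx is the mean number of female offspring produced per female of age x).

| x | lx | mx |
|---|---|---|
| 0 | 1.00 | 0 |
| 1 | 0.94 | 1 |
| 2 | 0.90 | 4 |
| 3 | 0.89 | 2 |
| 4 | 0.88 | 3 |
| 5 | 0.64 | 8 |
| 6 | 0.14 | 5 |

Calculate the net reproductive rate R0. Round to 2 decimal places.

lx·mx by age: 0, 0.94, 3.6, 1.78, 2.64, 5.12, 0.7
R0 = Σ lx·mx = 14.78 → 14.78

14.78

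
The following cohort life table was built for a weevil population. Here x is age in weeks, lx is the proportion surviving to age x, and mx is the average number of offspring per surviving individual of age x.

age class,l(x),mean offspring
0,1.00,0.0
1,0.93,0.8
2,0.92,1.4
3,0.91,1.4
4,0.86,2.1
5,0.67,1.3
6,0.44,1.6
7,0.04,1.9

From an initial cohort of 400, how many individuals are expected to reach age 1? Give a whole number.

372

Expected survivors = N0 · l_1 = 400 × 0.93 = 372 → 372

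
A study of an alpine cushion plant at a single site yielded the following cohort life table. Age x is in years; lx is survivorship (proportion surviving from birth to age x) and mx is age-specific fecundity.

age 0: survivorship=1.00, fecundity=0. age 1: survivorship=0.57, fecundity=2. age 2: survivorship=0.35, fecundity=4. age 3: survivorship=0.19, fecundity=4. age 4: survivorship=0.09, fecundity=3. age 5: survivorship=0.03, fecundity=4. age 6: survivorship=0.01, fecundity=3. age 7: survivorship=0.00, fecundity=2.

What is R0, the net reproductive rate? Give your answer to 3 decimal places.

3.720

lx·mx by age: 0, 1.14, 1.4, 0.76, 0.27, 0.12, 0.03, 0
R0 = Σ lx·mx = 3.72 → 3.720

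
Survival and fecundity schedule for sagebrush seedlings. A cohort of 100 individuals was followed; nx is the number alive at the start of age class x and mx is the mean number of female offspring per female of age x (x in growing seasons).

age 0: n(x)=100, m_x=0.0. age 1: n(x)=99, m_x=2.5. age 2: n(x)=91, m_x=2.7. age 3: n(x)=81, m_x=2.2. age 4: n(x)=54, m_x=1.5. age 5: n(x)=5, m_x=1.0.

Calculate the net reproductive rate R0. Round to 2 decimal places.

lx = nx/n0 = nx/100: 1, 0.99, 0.91, 0.81, 0.54, 0.05
lx·mx by age: 0, 2.475, 2.457, 1.782, 0.81, 0.05
R0 = Σ lx·mx = 7.574 → 7.57

7.57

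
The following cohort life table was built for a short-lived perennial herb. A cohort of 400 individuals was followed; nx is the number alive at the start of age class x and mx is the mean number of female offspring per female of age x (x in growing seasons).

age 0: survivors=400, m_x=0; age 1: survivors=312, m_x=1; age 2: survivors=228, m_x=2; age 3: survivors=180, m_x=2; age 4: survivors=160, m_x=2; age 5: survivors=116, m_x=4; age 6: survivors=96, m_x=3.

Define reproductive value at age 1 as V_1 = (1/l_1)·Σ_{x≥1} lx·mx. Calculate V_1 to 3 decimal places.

7.051

lx = nx/n0 = nx/400: 1, 0.78, 0.57, 0.45, 0.4, 0.29, 0.24
lx·mx for x ≥ 1: 0.78, 1.14, 0.9, 0.8, 1.16, 0.72 → sum = 5.5
V_1 = 5.5 / l_1 = 5.5 / 0.78 = 7.051282… → 7.051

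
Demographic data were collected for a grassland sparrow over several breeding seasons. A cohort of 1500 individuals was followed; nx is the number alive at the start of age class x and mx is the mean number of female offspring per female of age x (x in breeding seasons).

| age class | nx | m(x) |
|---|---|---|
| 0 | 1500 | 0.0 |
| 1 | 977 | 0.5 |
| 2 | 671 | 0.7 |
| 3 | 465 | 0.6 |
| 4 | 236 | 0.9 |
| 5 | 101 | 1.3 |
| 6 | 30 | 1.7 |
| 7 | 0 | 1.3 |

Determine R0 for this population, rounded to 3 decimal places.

1.088

lx = nx/n0 = nx/1500: 1, 0.65133…, 0.44733…, 0.31, 0.15733…, 0.06733…, 0.02, 0
lx·mx by age: 0, 0.325667…, 0.313133…, 0.186, 0.1416…, 0.087533…, 0.034, 0
R0 = Σ lx·mx = 1.087933… → 1.088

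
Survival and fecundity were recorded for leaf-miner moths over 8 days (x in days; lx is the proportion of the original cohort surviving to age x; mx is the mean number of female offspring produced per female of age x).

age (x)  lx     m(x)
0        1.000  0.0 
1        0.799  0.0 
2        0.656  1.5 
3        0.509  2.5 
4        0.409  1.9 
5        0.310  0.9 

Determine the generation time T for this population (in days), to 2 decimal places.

lx·mx: 0, 0, 0.984, 1.2725, 0.7771, 0.279 → R0 = 3.3126
x·lx·mx: 0, 0, 1.968, 3.8175, 3.1084, 1.395 → Σ = 10.2889
T = 10.2889 / 3.3126 = 3.105989… → 3.11

3.11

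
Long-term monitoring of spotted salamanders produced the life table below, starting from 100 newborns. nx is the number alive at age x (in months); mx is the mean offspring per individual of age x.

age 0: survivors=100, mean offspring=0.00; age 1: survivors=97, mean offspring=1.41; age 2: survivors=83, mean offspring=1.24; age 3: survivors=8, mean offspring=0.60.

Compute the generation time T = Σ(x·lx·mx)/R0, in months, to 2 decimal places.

1.46

lx = nx/n0 = nx/100: 1, 0.97, 0.83, 0.08
lx·mx: 0, 1.3677, 1.0292, 0.048 → R0 = 2.4449
x·lx·mx: 0, 1.3677, 2.0584, 0.144 → Σ = 3.5701
T = 3.5701 / 2.4449 = 1.460223… → 1.46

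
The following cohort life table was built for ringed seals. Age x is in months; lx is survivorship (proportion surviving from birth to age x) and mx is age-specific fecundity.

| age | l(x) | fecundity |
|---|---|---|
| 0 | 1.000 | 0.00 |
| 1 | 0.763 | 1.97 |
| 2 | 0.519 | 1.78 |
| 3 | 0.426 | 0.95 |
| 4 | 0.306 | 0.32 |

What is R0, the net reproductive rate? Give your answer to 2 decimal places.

lx·mx by age: 0, 1.50311, 0.92382, 0.4047, 0.09792
R0 = Σ lx·mx = 2.92955 → 2.93

2.93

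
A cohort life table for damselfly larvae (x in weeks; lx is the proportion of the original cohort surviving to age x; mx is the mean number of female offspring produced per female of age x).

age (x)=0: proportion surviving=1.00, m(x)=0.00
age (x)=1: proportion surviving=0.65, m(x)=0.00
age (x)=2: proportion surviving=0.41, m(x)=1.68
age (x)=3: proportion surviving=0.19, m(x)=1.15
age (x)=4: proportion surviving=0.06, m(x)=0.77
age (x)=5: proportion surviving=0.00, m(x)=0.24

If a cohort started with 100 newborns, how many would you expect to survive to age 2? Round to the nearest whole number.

41

Expected survivors = N0 · l_2 = 100 × 0.41 = 41 → 41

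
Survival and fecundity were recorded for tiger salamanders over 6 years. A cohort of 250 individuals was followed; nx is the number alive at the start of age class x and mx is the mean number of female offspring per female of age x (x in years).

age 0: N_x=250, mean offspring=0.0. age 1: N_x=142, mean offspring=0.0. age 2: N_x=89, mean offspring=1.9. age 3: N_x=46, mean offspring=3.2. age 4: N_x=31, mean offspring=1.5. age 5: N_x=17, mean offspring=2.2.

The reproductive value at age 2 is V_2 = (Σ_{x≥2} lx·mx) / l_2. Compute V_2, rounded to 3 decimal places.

4.497

lx = nx/n0 = nx/250: 1, 0.568, 0.356, 0.184, 0.124, 0.068
lx·mx for x ≥ 2: 0.6764, 0.5888, 0.186, 0.1496 → sum = 1.6008
V_2 = 1.6008 / l_2 = 1.6008 / 0.356 = 4.496629… → 4.497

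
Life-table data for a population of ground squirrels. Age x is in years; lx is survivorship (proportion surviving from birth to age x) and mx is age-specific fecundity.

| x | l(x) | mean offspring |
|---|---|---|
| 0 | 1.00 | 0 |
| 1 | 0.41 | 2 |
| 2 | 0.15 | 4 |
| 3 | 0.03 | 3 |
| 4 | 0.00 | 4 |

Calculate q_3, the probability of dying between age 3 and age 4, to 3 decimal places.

1.000

q_3 = (l_3 − l_4) / l_3 = (0.03 − 0) / 0.03
     = 0.03 / 0.03 = 1 → 1.000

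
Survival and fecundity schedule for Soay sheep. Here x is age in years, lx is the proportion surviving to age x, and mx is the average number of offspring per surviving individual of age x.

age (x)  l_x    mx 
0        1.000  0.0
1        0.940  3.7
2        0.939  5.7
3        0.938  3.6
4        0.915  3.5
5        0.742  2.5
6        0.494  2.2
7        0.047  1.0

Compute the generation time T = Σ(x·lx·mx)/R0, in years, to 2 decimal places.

2.89

lx·mx: 0, 3.478, 5.3523, 3.3768, 3.2025, 1.855, 1.0868, 0.047 → R0 = 18.3984
x·lx·mx: 0, 3.478, 10.7046, 10.1304, 12.81, 9.275, 6.5208, 0.329 → Σ = 53.2478
T = 53.2478 / 18.3984 = 2.894154… → 2.89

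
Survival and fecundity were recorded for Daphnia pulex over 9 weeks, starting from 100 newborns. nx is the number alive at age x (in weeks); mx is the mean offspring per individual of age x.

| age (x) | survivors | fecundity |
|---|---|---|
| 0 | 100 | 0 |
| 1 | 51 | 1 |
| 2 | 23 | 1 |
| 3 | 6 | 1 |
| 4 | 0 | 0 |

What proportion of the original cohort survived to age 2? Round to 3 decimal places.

l_2 = n_2/n_0 = 23/100 = 0.23 → 0.230

0.230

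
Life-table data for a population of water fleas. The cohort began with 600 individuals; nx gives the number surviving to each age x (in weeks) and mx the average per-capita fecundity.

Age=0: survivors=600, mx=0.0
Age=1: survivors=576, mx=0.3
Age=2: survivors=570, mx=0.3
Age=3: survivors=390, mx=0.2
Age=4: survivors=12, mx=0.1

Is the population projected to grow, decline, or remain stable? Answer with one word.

lx = nx/n0 = nx/600: 1, 0.96, 0.95, 0.65, 0.02
R0 = Σ lx·mx = 0 + 0.288 + 0.285 + 0.13 + 0.002 = 0.705
R0 < 1, so the population is declining.

declining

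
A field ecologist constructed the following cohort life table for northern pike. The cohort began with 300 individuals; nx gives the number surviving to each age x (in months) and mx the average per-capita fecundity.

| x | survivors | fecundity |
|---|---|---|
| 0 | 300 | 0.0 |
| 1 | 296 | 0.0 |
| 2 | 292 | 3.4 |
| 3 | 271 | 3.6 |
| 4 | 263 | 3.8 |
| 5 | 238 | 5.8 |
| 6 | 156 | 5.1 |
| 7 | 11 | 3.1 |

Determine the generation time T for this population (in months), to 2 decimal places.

lx = nx/n0 = nx/300: 1, 0.98667…, 0.97333…, 0.90333…, 0.87667…, 0.79333…, 0.52, 0.03667…
lx·mx: 0, 0, 3.309333…, 3.252…, 3.331333…, 4.601333…, 2.652, 0.113667… → R0 = 17.259667…
x·lx·mx: 0, 0, 6.618667…, 9.756…, 13.325333…, 23.006667…, 15.912, 0.795667… → Σ = 69.414333…
T = 69.414333… / 17.259667… = 4.021766… → 4.02

4.02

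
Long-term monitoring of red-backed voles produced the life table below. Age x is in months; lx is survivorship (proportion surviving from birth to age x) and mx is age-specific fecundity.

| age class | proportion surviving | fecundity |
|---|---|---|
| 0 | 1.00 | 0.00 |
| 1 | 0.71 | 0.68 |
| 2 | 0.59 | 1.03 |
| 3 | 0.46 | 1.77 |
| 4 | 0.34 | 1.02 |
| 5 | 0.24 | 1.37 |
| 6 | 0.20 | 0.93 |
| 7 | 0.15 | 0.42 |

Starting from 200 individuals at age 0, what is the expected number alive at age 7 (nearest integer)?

Expected survivors = N0 · l_7 = 200 × 0.15 = 30 → 30

30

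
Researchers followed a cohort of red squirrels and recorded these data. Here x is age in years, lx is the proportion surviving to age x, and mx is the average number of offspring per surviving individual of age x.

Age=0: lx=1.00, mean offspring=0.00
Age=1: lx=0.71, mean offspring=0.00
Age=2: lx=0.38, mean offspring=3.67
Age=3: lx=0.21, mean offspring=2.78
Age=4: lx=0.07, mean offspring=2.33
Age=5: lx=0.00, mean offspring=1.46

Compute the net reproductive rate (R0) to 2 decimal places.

lx·mx by age: 0, 0, 1.3946, 0.5838, 0.1631, 0
R0 = Σ lx·mx = 2.1415 → 2.14

2.14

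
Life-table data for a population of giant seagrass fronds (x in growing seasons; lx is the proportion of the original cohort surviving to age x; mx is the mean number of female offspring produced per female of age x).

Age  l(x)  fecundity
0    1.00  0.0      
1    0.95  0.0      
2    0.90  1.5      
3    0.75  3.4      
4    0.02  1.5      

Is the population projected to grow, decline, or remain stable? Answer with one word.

R0 = Σ lx·mx = 0 + 0 + 1.35 + 2.55 + 0.03 = 3.93
R0 > 1, so the population is growing.

growing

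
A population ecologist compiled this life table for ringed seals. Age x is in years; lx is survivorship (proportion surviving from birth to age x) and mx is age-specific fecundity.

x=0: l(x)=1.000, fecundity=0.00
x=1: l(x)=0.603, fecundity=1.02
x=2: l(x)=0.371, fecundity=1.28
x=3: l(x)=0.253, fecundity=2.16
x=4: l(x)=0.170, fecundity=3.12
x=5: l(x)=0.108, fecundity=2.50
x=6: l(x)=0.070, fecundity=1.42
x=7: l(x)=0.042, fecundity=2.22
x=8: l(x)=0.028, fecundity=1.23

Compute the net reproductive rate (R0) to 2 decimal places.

2.66

lx·mx by age: 0, 0.61506, 0.47488, 0.54648, 0.5304, 0.27, 0.0994, 0.09324, 0.03444
R0 = Σ lx·mx = 2.6639 → 2.66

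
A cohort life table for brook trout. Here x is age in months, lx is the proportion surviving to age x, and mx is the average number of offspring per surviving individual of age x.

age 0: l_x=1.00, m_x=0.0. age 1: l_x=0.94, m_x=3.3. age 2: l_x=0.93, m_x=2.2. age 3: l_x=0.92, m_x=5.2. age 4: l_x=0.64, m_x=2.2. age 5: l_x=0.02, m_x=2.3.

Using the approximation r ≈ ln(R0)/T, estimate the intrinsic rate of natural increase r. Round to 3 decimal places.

1.010

R0 = Σ lx·mx = 0 + 3.102 + 2.046 + 4.784 + 1.408 + 0.046 = 11.386
Σ x·lx·mx = 27.408; T = 27.408/11.386 = 2.40717…
r ≈ ln(R0)/T = ln(11.386)/2.40717… = 1.01048… → 1.010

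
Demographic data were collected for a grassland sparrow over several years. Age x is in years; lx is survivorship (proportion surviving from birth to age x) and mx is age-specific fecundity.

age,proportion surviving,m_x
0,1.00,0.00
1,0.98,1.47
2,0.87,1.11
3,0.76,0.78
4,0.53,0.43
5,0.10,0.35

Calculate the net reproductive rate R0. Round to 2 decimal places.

lx·mx by age: 0, 1.4406, 0.9657, 0.5928, 0.2279, 0.035
R0 = Σ lx·mx = 3.262 → 3.26

3.26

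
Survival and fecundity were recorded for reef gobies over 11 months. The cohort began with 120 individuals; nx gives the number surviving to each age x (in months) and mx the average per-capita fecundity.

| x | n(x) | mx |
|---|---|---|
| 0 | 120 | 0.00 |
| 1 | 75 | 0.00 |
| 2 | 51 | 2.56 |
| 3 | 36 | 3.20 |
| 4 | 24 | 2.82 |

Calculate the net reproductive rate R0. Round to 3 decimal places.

lx = nx/n0 = nx/120: 1, 0.625, 0.425, 0.3, 0.2
lx·mx by age: 0, 0, 1.088, 0.96, 0.564
R0 = Σ lx·mx = 2.612 → 2.612

2.612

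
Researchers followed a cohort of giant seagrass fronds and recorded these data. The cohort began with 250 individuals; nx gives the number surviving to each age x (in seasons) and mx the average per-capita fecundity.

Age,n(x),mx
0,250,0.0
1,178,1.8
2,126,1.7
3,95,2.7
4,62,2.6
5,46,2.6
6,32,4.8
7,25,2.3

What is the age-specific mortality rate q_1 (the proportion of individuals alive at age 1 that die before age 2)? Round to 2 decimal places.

0.29

lx = nx/n0 = nx/250: 1, 0.712, 0.504, 0.38, 0.248, 0.184, 0.128, 0.1
q_1 = (l_1 − l_2) / l_1 = (0.712 − 0.504) / 0.712
     = 0.208 / 0.712 = 0.292135… → 0.29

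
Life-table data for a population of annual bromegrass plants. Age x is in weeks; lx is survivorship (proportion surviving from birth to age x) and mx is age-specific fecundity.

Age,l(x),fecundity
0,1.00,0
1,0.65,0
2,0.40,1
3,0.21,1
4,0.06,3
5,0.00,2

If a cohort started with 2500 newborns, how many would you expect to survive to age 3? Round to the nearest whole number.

525

Expected survivors = N0 · l_3 = 2500 × 0.21 = 525 → 525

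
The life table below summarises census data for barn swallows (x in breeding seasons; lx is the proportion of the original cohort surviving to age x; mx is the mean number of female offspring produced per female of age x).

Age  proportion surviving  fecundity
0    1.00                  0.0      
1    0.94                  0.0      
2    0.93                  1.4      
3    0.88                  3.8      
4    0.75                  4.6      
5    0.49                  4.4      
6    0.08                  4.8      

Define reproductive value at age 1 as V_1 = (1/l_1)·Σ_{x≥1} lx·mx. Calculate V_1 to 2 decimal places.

lx·mx for x ≥ 1: 0, 1.302, 3.344, 3.45, 2.156, 0.384 → sum = 10.636
V_1 = 10.636 / l_1 = 10.636 / 0.94 = 11.314894… → 11.31

11.31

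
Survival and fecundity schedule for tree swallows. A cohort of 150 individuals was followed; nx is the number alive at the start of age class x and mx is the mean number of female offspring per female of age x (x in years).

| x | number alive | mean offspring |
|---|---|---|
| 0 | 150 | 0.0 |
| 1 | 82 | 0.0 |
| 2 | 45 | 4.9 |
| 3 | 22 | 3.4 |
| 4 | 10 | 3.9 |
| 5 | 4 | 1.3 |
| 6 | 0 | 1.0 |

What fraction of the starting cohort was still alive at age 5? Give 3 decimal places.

l_5 = n_5/n_0 = 4/150 = 0.026667… → 0.027

0.027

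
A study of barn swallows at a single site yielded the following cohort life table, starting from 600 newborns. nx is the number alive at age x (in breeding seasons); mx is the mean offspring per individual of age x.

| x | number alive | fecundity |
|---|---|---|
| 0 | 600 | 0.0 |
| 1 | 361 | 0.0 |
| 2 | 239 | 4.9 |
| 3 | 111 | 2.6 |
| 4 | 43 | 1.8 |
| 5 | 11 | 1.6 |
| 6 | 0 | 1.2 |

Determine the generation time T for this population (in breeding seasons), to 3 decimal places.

lx = nx/n0 = nx/600: 1, 0.60167…, 0.39833…, 0.185, 0.07167…, 0.01833…, 0
lx·mx: 0, 0, 1.951833…, 0.481, 0.129…, 0.029333…, 0 → R0 = 2.591167…
x·lx·mx: 0, 0, 3.903667…, 1.443, 0.516…, 0.146667…, 0 → Σ = 6.009333…
T = 6.009333… / 2.591167… = 2.319161… → 2.319

2.319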